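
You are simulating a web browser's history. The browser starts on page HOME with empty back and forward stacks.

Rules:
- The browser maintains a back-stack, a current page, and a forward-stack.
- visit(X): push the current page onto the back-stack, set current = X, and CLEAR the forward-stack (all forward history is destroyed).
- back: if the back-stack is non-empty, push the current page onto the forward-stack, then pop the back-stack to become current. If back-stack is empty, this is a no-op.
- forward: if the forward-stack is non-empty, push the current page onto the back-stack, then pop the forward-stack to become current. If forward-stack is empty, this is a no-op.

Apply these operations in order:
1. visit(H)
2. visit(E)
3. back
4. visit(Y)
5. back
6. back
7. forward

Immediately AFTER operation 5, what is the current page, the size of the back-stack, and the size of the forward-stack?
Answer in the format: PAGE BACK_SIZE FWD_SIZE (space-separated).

After 1 (visit(H)): cur=H back=1 fwd=0
After 2 (visit(E)): cur=E back=2 fwd=0
After 3 (back): cur=H back=1 fwd=1
After 4 (visit(Y)): cur=Y back=2 fwd=0
After 5 (back): cur=H back=1 fwd=1

H 1 1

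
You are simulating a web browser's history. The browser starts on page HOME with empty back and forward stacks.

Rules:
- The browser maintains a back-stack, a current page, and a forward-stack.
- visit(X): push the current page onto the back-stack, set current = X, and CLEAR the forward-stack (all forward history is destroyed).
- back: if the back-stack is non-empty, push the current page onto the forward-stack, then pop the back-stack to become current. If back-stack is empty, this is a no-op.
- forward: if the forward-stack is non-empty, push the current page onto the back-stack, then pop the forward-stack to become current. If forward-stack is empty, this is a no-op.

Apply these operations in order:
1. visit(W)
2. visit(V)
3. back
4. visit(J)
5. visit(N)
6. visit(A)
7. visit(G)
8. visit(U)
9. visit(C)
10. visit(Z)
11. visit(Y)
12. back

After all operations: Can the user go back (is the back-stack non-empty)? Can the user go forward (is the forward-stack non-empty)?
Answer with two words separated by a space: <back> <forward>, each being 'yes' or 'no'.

After 1 (visit(W)): cur=W back=1 fwd=0
After 2 (visit(V)): cur=V back=2 fwd=0
After 3 (back): cur=W back=1 fwd=1
After 4 (visit(J)): cur=J back=2 fwd=0
After 5 (visit(N)): cur=N back=3 fwd=0
After 6 (visit(A)): cur=A back=4 fwd=0
After 7 (visit(G)): cur=G back=5 fwd=0
After 8 (visit(U)): cur=U back=6 fwd=0
After 9 (visit(C)): cur=C back=7 fwd=0
After 10 (visit(Z)): cur=Z back=8 fwd=0
After 11 (visit(Y)): cur=Y back=9 fwd=0
After 12 (back): cur=Z back=8 fwd=1

Answer: yes yes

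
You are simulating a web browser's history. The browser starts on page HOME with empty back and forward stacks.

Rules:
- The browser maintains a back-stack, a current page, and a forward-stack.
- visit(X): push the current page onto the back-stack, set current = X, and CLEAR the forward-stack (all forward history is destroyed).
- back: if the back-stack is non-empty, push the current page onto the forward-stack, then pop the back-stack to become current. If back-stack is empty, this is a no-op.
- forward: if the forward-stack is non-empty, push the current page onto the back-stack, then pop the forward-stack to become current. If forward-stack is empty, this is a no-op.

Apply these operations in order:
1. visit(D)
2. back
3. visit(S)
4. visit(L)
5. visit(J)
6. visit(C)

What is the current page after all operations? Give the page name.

Answer: C

Derivation:
After 1 (visit(D)): cur=D back=1 fwd=0
After 2 (back): cur=HOME back=0 fwd=1
After 3 (visit(S)): cur=S back=1 fwd=0
After 4 (visit(L)): cur=L back=2 fwd=0
After 5 (visit(J)): cur=J back=3 fwd=0
After 6 (visit(C)): cur=C back=4 fwd=0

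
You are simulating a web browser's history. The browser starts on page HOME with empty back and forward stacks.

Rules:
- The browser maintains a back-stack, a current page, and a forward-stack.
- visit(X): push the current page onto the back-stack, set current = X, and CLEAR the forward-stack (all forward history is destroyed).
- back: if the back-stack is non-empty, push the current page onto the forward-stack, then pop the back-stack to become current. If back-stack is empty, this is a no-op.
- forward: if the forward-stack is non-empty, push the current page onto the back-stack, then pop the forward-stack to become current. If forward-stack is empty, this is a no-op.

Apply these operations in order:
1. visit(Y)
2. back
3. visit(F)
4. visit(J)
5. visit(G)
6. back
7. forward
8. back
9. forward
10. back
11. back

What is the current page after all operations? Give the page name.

After 1 (visit(Y)): cur=Y back=1 fwd=0
After 2 (back): cur=HOME back=0 fwd=1
After 3 (visit(F)): cur=F back=1 fwd=0
After 4 (visit(J)): cur=J back=2 fwd=0
After 5 (visit(G)): cur=G back=3 fwd=0
After 6 (back): cur=J back=2 fwd=1
After 7 (forward): cur=G back=3 fwd=0
After 8 (back): cur=J back=2 fwd=1
After 9 (forward): cur=G back=3 fwd=0
After 10 (back): cur=J back=2 fwd=1
After 11 (back): cur=F back=1 fwd=2

Answer: F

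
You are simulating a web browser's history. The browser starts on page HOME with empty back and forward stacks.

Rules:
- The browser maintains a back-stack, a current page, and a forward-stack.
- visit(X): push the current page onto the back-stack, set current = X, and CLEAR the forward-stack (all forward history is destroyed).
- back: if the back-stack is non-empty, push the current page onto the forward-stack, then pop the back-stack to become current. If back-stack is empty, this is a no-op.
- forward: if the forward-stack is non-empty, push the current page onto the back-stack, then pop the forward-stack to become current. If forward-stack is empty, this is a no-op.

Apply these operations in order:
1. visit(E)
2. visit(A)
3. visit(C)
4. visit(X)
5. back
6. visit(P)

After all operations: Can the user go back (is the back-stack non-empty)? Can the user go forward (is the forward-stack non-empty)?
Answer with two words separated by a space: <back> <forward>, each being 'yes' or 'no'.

Answer: yes no

Derivation:
After 1 (visit(E)): cur=E back=1 fwd=0
After 2 (visit(A)): cur=A back=2 fwd=0
After 3 (visit(C)): cur=C back=3 fwd=0
After 4 (visit(X)): cur=X back=4 fwd=0
After 5 (back): cur=C back=3 fwd=1
After 6 (visit(P)): cur=P back=4 fwd=0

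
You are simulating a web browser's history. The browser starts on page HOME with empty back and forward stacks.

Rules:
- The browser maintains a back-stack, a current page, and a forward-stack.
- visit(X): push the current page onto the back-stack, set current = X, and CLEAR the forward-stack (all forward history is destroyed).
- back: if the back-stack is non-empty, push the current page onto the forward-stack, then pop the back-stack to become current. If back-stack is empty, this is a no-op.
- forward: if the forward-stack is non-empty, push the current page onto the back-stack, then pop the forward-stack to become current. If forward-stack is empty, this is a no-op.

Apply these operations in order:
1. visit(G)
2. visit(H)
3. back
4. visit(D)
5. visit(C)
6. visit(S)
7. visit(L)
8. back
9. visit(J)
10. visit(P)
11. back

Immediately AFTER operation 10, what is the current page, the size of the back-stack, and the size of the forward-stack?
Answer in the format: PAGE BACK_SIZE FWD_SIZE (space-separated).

After 1 (visit(G)): cur=G back=1 fwd=0
After 2 (visit(H)): cur=H back=2 fwd=0
After 3 (back): cur=G back=1 fwd=1
After 4 (visit(D)): cur=D back=2 fwd=0
After 5 (visit(C)): cur=C back=3 fwd=0
After 6 (visit(S)): cur=S back=4 fwd=0
After 7 (visit(L)): cur=L back=5 fwd=0
After 8 (back): cur=S back=4 fwd=1
After 9 (visit(J)): cur=J back=5 fwd=0
After 10 (visit(P)): cur=P back=6 fwd=0

P 6 0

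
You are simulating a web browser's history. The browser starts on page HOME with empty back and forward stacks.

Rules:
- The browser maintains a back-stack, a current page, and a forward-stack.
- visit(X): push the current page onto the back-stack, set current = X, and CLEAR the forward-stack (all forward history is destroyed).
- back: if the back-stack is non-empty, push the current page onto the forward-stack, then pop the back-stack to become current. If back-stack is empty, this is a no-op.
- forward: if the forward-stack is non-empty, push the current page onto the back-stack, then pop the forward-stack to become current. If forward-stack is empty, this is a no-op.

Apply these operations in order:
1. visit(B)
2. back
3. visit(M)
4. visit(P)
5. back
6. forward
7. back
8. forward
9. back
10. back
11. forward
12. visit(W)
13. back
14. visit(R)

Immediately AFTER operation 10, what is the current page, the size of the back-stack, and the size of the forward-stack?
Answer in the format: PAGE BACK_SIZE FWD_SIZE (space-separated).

After 1 (visit(B)): cur=B back=1 fwd=0
After 2 (back): cur=HOME back=0 fwd=1
After 3 (visit(M)): cur=M back=1 fwd=0
After 4 (visit(P)): cur=P back=2 fwd=0
After 5 (back): cur=M back=1 fwd=1
After 6 (forward): cur=P back=2 fwd=0
After 7 (back): cur=M back=1 fwd=1
After 8 (forward): cur=P back=2 fwd=0
After 9 (back): cur=M back=1 fwd=1
After 10 (back): cur=HOME back=0 fwd=2

HOME 0 2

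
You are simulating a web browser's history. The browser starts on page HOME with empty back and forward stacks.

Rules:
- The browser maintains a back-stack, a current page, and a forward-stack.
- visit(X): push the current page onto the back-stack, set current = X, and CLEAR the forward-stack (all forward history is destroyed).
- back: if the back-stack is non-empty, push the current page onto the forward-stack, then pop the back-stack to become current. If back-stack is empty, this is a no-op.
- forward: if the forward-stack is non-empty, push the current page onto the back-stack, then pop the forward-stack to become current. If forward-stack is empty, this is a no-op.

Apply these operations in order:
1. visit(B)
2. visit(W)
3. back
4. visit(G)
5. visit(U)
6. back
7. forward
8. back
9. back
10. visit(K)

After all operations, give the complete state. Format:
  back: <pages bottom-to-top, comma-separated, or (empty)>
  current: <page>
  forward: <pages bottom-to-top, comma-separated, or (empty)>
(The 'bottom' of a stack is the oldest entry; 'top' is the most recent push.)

Answer: back: HOME,B
current: K
forward: (empty)

Derivation:
After 1 (visit(B)): cur=B back=1 fwd=0
After 2 (visit(W)): cur=W back=2 fwd=0
After 3 (back): cur=B back=1 fwd=1
After 4 (visit(G)): cur=G back=2 fwd=0
After 5 (visit(U)): cur=U back=3 fwd=0
After 6 (back): cur=G back=2 fwd=1
After 7 (forward): cur=U back=3 fwd=0
After 8 (back): cur=G back=2 fwd=1
After 9 (back): cur=B back=1 fwd=2
After 10 (visit(K)): cur=K back=2 fwd=0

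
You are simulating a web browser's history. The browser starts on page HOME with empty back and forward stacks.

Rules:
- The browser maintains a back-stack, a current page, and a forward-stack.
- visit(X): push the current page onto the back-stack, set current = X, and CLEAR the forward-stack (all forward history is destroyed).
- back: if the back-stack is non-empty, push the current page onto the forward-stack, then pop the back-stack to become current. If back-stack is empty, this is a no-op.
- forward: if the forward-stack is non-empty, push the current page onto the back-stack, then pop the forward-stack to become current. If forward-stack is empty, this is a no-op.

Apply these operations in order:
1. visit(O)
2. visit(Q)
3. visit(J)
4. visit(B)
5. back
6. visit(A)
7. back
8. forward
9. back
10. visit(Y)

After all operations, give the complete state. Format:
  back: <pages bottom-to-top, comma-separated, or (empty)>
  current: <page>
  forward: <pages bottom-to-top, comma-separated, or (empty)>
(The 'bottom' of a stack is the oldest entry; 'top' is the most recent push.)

Answer: back: HOME,O,Q,J
current: Y
forward: (empty)

Derivation:
After 1 (visit(O)): cur=O back=1 fwd=0
After 2 (visit(Q)): cur=Q back=2 fwd=0
After 3 (visit(J)): cur=J back=3 fwd=0
After 4 (visit(B)): cur=B back=4 fwd=0
After 5 (back): cur=J back=3 fwd=1
After 6 (visit(A)): cur=A back=4 fwd=0
After 7 (back): cur=J back=3 fwd=1
After 8 (forward): cur=A back=4 fwd=0
After 9 (back): cur=J back=3 fwd=1
After 10 (visit(Y)): cur=Y back=4 fwd=0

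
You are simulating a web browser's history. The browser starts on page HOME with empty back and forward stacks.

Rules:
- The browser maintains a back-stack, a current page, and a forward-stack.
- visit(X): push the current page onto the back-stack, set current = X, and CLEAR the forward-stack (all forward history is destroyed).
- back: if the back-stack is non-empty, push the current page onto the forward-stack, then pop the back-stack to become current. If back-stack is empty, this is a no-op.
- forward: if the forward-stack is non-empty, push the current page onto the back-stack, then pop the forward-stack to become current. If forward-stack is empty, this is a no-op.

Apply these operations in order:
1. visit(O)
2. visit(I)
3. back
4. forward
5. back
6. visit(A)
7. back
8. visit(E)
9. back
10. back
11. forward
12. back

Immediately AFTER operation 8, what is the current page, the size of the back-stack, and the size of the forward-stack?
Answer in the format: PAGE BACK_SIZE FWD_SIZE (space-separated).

After 1 (visit(O)): cur=O back=1 fwd=0
After 2 (visit(I)): cur=I back=2 fwd=0
After 3 (back): cur=O back=1 fwd=1
After 4 (forward): cur=I back=2 fwd=0
After 5 (back): cur=O back=1 fwd=1
After 6 (visit(A)): cur=A back=2 fwd=0
After 7 (back): cur=O back=1 fwd=1
After 8 (visit(E)): cur=E back=2 fwd=0

E 2 0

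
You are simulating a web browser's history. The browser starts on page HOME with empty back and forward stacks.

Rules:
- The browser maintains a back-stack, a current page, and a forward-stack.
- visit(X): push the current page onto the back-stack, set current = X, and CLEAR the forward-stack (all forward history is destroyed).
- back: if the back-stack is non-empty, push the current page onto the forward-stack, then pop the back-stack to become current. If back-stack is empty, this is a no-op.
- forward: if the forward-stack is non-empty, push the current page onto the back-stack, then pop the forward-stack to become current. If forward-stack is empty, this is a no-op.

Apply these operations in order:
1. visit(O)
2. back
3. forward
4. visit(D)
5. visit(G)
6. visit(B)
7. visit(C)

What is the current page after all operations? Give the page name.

Answer: C

Derivation:
After 1 (visit(O)): cur=O back=1 fwd=0
After 2 (back): cur=HOME back=0 fwd=1
After 3 (forward): cur=O back=1 fwd=0
After 4 (visit(D)): cur=D back=2 fwd=0
After 5 (visit(G)): cur=G back=3 fwd=0
After 6 (visit(B)): cur=B back=4 fwd=0
After 7 (visit(C)): cur=C back=5 fwd=0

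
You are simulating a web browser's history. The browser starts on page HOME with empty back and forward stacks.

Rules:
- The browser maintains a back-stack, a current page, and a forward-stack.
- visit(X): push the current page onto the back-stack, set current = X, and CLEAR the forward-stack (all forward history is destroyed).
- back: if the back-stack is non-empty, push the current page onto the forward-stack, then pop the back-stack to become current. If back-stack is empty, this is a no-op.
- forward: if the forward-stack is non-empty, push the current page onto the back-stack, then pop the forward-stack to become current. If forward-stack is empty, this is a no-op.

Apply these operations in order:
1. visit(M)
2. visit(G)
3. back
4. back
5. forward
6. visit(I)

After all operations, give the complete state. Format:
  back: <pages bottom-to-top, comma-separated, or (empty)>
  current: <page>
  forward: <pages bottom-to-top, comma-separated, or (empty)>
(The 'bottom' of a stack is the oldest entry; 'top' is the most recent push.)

Answer: back: HOME,M
current: I
forward: (empty)

Derivation:
After 1 (visit(M)): cur=M back=1 fwd=0
After 2 (visit(G)): cur=G back=2 fwd=0
After 3 (back): cur=M back=1 fwd=1
After 4 (back): cur=HOME back=0 fwd=2
After 5 (forward): cur=M back=1 fwd=1
After 6 (visit(I)): cur=I back=2 fwd=0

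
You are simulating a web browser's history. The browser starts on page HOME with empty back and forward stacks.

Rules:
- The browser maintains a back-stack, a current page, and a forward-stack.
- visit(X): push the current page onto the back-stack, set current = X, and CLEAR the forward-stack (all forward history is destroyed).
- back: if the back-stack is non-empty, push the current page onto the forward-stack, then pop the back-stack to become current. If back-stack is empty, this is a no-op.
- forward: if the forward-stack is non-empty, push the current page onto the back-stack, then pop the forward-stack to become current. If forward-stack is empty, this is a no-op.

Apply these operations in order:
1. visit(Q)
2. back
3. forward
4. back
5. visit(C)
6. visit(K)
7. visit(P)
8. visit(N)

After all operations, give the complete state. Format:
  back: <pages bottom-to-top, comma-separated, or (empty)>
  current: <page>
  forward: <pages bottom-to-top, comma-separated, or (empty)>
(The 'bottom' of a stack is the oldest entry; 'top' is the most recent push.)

Answer: back: HOME,C,K,P
current: N
forward: (empty)

Derivation:
After 1 (visit(Q)): cur=Q back=1 fwd=0
After 2 (back): cur=HOME back=0 fwd=1
After 3 (forward): cur=Q back=1 fwd=0
After 4 (back): cur=HOME back=0 fwd=1
After 5 (visit(C)): cur=C back=1 fwd=0
After 6 (visit(K)): cur=K back=2 fwd=0
After 7 (visit(P)): cur=P back=3 fwd=0
After 8 (visit(N)): cur=N back=4 fwd=0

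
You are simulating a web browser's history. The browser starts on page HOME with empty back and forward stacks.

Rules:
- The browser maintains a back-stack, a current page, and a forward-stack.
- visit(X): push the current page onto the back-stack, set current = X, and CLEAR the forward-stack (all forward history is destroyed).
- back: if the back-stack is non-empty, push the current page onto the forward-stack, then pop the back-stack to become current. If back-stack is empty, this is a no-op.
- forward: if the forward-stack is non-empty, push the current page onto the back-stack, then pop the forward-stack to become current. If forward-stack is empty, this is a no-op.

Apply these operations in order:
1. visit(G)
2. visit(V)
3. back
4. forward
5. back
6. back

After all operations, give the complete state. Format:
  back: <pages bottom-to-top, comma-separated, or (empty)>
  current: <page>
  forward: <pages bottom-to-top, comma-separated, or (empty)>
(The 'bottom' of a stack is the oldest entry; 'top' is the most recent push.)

After 1 (visit(G)): cur=G back=1 fwd=0
After 2 (visit(V)): cur=V back=2 fwd=0
After 3 (back): cur=G back=1 fwd=1
After 4 (forward): cur=V back=2 fwd=0
After 5 (back): cur=G back=1 fwd=1
After 6 (back): cur=HOME back=0 fwd=2

Answer: back: (empty)
current: HOME
forward: V,G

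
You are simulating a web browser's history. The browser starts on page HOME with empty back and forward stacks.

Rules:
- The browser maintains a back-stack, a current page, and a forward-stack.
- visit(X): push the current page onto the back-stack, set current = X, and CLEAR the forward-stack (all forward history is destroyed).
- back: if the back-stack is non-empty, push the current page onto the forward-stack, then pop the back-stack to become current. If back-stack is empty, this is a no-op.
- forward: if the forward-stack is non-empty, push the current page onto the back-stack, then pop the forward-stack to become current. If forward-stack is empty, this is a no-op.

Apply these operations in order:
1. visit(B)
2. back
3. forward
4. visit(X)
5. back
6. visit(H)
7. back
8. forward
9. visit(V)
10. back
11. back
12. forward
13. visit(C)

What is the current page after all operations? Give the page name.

After 1 (visit(B)): cur=B back=1 fwd=0
After 2 (back): cur=HOME back=0 fwd=1
After 3 (forward): cur=B back=1 fwd=0
After 4 (visit(X)): cur=X back=2 fwd=0
After 5 (back): cur=B back=1 fwd=1
After 6 (visit(H)): cur=H back=2 fwd=0
After 7 (back): cur=B back=1 fwd=1
After 8 (forward): cur=H back=2 fwd=0
After 9 (visit(V)): cur=V back=3 fwd=0
After 10 (back): cur=H back=2 fwd=1
After 11 (back): cur=B back=1 fwd=2
After 12 (forward): cur=H back=2 fwd=1
After 13 (visit(C)): cur=C back=3 fwd=0

Answer: C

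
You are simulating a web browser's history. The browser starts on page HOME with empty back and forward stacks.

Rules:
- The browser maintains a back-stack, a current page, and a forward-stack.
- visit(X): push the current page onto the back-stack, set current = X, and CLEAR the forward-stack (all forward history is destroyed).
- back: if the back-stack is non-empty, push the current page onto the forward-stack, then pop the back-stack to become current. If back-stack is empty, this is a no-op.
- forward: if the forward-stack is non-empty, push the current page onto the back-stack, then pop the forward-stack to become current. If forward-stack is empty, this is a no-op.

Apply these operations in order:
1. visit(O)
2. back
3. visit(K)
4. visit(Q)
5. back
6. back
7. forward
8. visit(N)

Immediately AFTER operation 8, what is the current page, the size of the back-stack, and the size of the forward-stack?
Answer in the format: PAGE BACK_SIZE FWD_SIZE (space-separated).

After 1 (visit(O)): cur=O back=1 fwd=0
After 2 (back): cur=HOME back=0 fwd=1
After 3 (visit(K)): cur=K back=1 fwd=0
After 4 (visit(Q)): cur=Q back=2 fwd=0
After 5 (back): cur=K back=1 fwd=1
After 6 (back): cur=HOME back=0 fwd=2
After 7 (forward): cur=K back=1 fwd=1
After 8 (visit(N)): cur=N back=2 fwd=0

N 2 0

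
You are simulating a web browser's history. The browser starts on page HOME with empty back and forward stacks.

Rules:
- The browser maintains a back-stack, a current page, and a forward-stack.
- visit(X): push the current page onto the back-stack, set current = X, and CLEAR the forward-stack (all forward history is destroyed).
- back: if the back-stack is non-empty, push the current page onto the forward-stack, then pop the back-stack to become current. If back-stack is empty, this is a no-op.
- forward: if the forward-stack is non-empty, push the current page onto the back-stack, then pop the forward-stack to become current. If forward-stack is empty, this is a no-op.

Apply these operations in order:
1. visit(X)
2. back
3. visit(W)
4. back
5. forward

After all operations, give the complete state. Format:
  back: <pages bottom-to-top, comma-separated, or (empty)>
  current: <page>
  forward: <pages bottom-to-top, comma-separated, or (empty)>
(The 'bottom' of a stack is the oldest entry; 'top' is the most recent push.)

Answer: back: HOME
current: W
forward: (empty)

Derivation:
After 1 (visit(X)): cur=X back=1 fwd=0
After 2 (back): cur=HOME back=0 fwd=1
After 3 (visit(W)): cur=W back=1 fwd=0
After 4 (back): cur=HOME back=0 fwd=1
After 5 (forward): cur=W back=1 fwd=0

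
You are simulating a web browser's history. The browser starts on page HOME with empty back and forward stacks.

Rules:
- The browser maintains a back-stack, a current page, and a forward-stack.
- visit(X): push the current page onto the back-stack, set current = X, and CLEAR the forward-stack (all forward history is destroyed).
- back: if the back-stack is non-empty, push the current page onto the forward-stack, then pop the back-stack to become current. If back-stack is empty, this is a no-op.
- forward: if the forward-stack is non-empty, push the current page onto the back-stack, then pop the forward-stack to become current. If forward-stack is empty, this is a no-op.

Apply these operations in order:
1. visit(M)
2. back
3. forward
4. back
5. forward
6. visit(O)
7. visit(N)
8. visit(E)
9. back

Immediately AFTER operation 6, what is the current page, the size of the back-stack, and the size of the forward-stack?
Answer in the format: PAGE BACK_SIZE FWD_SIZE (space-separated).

After 1 (visit(M)): cur=M back=1 fwd=0
After 2 (back): cur=HOME back=0 fwd=1
After 3 (forward): cur=M back=1 fwd=0
After 4 (back): cur=HOME back=0 fwd=1
After 5 (forward): cur=M back=1 fwd=0
After 6 (visit(O)): cur=O back=2 fwd=0

O 2 0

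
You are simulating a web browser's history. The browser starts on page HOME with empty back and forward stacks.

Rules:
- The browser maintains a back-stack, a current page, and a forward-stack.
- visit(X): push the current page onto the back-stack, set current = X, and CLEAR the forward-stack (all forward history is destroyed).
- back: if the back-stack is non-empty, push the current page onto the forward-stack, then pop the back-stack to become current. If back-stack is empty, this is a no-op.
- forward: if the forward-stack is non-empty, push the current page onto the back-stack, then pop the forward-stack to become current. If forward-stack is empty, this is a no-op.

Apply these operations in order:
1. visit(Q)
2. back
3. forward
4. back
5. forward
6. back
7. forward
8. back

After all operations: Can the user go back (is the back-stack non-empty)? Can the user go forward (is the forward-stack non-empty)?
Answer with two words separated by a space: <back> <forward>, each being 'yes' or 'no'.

After 1 (visit(Q)): cur=Q back=1 fwd=0
After 2 (back): cur=HOME back=0 fwd=1
After 3 (forward): cur=Q back=1 fwd=0
After 4 (back): cur=HOME back=0 fwd=1
After 5 (forward): cur=Q back=1 fwd=0
After 6 (back): cur=HOME back=0 fwd=1
After 7 (forward): cur=Q back=1 fwd=0
After 8 (back): cur=HOME back=0 fwd=1

Answer: no yes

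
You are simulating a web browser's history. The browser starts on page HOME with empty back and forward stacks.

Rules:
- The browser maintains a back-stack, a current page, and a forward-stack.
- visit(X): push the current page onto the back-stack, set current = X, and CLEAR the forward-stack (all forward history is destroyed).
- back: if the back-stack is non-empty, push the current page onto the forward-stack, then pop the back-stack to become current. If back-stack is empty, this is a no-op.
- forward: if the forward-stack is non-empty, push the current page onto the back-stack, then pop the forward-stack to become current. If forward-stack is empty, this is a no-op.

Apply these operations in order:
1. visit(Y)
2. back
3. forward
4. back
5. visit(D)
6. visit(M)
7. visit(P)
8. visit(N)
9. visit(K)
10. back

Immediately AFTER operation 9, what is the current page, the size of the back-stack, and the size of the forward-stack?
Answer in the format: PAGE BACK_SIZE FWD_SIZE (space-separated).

After 1 (visit(Y)): cur=Y back=1 fwd=0
After 2 (back): cur=HOME back=0 fwd=1
After 3 (forward): cur=Y back=1 fwd=0
After 4 (back): cur=HOME back=0 fwd=1
After 5 (visit(D)): cur=D back=1 fwd=0
After 6 (visit(M)): cur=M back=2 fwd=0
After 7 (visit(P)): cur=P back=3 fwd=0
After 8 (visit(N)): cur=N back=4 fwd=0
After 9 (visit(K)): cur=K back=5 fwd=0

K 5 0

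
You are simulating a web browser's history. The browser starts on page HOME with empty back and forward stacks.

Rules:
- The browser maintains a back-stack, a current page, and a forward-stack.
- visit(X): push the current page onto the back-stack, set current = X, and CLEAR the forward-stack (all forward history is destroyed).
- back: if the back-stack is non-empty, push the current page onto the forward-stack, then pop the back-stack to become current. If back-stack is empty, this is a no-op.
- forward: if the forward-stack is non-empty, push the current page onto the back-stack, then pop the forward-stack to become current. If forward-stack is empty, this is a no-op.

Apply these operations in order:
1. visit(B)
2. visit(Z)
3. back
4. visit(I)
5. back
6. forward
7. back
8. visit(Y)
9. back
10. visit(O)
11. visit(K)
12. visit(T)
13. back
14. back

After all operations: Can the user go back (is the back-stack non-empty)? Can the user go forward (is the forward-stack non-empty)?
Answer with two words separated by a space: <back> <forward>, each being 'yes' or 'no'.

After 1 (visit(B)): cur=B back=1 fwd=0
After 2 (visit(Z)): cur=Z back=2 fwd=0
After 3 (back): cur=B back=1 fwd=1
After 4 (visit(I)): cur=I back=2 fwd=0
After 5 (back): cur=B back=1 fwd=1
After 6 (forward): cur=I back=2 fwd=0
After 7 (back): cur=B back=1 fwd=1
After 8 (visit(Y)): cur=Y back=2 fwd=0
After 9 (back): cur=B back=1 fwd=1
After 10 (visit(O)): cur=O back=2 fwd=0
After 11 (visit(K)): cur=K back=3 fwd=0
After 12 (visit(T)): cur=T back=4 fwd=0
After 13 (back): cur=K back=3 fwd=1
After 14 (back): cur=O back=2 fwd=2

Answer: yes yes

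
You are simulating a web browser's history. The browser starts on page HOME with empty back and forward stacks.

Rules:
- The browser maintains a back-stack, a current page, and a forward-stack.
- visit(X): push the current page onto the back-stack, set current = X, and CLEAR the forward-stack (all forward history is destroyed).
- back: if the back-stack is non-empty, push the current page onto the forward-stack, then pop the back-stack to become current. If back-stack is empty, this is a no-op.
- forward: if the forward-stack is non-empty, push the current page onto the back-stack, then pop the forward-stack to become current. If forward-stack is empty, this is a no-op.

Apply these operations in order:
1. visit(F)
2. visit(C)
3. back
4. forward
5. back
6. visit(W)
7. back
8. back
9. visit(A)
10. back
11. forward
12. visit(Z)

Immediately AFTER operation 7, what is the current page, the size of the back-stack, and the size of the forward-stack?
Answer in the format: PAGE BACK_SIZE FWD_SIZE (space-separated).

After 1 (visit(F)): cur=F back=1 fwd=0
After 2 (visit(C)): cur=C back=2 fwd=0
After 3 (back): cur=F back=1 fwd=1
After 4 (forward): cur=C back=2 fwd=0
After 5 (back): cur=F back=1 fwd=1
After 6 (visit(W)): cur=W back=2 fwd=0
After 7 (back): cur=F back=1 fwd=1

F 1 1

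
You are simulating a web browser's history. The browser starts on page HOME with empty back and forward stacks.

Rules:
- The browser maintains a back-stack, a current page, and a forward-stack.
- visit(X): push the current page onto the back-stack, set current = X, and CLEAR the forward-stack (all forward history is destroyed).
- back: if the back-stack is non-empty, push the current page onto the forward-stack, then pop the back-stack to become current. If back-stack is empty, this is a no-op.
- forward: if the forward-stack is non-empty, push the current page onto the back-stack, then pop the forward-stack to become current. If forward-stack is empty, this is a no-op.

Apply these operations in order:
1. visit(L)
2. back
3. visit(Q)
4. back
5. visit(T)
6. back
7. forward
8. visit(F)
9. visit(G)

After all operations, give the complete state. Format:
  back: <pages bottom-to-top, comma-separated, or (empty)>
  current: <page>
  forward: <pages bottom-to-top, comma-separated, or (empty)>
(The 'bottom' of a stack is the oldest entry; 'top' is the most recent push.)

After 1 (visit(L)): cur=L back=1 fwd=0
After 2 (back): cur=HOME back=0 fwd=1
After 3 (visit(Q)): cur=Q back=1 fwd=0
After 4 (back): cur=HOME back=0 fwd=1
After 5 (visit(T)): cur=T back=1 fwd=0
After 6 (back): cur=HOME back=0 fwd=1
After 7 (forward): cur=T back=1 fwd=0
After 8 (visit(F)): cur=F back=2 fwd=0
After 9 (visit(G)): cur=G back=3 fwd=0

Answer: back: HOME,T,F
current: G
forward: (empty)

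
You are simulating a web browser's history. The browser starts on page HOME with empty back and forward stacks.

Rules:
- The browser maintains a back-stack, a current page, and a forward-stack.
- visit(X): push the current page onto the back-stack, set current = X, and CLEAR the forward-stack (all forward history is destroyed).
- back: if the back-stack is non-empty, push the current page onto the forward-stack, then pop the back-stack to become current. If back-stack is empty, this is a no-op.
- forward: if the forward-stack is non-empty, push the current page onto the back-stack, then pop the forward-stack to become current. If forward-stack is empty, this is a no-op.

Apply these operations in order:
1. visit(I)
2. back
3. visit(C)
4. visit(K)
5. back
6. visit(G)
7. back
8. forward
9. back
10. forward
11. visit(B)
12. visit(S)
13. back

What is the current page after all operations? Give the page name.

Answer: B

Derivation:
After 1 (visit(I)): cur=I back=1 fwd=0
After 2 (back): cur=HOME back=0 fwd=1
After 3 (visit(C)): cur=C back=1 fwd=0
After 4 (visit(K)): cur=K back=2 fwd=0
After 5 (back): cur=C back=1 fwd=1
After 6 (visit(G)): cur=G back=2 fwd=0
After 7 (back): cur=C back=1 fwd=1
After 8 (forward): cur=G back=2 fwd=0
After 9 (back): cur=C back=1 fwd=1
After 10 (forward): cur=G back=2 fwd=0
After 11 (visit(B)): cur=B back=3 fwd=0
After 12 (visit(S)): cur=S back=4 fwd=0
After 13 (back): cur=B back=3 fwd=1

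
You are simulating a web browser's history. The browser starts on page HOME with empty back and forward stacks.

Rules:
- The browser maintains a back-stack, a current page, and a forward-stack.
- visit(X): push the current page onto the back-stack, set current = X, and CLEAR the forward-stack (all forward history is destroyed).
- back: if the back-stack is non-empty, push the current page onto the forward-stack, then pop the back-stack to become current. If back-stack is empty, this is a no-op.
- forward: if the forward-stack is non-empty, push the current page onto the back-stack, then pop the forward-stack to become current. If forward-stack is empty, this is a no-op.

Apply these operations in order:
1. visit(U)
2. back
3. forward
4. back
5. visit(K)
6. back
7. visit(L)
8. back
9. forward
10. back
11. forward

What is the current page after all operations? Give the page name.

After 1 (visit(U)): cur=U back=1 fwd=0
After 2 (back): cur=HOME back=0 fwd=1
After 3 (forward): cur=U back=1 fwd=0
After 4 (back): cur=HOME back=0 fwd=1
After 5 (visit(K)): cur=K back=1 fwd=0
After 6 (back): cur=HOME back=0 fwd=1
After 7 (visit(L)): cur=L back=1 fwd=0
After 8 (back): cur=HOME back=0 fwd=1
After 9 (forward): cur=L back=1 fwd=0
After 10 (back): cur=HOME back=0 fwd=1
After 11 (forward): cur=L back=1 fwd=0

Answer: L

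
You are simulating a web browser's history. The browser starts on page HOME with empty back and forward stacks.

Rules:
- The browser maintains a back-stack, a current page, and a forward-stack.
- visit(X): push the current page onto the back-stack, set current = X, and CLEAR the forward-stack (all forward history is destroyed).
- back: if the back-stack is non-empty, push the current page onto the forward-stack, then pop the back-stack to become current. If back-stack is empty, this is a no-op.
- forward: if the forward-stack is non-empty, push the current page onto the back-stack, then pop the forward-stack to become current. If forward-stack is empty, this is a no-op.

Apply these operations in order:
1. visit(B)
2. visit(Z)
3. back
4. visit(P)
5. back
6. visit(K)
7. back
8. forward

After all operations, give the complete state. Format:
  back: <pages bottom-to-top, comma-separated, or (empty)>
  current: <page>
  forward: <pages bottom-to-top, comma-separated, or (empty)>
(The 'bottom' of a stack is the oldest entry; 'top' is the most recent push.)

Answer: back: HOME,B
current: K
forward: (empty)

Derivation:
After 1 (visit(B)): cur=B back=1 fwd=0
After 2 (visit(Z)): cur=Z back=2 fwd=0
After 3 (back): cur=B back=1 fwd=1
After 4 (visit(P)): cur=P back=2 fwd=0
After 5 (back): cur=B back=1 fwd=1
After 6 (visit(K)): cur=K back=2 fwd=0
After 7 (back): cur=B back=1 fwd=1
After 8 (forward): cur=K back=2 fwd=0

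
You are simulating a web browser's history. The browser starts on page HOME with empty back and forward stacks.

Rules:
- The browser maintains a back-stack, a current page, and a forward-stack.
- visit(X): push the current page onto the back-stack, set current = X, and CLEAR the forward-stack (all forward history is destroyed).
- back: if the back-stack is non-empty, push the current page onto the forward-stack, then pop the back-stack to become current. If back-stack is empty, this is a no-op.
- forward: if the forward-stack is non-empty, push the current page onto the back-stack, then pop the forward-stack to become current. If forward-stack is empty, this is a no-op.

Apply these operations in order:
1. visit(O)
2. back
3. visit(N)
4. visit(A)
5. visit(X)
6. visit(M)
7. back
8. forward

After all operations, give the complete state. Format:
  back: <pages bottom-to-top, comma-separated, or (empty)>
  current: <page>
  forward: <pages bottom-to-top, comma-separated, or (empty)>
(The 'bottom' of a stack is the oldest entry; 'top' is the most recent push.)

After 1 (visit(O)): cur=O back=1 fwd=0
After 2 (back): cur=HOME back=0 fwd=1
After 3 (visit(N)): cur=N back=1 fwd=0
After 4 (visit(A)): cur=A back=2 fwd=0
After 5 (visit(X)): cur=X back=3 fwd=0
After 6 (visit(M)): cur=M back=4 fwd=0
After 7 (back): cur=X back=3 fwd=1
After 8 (forward): cur=M back=4 fwd=0

Answer: back: HOME,N,A,X
current: M
forward: (empty)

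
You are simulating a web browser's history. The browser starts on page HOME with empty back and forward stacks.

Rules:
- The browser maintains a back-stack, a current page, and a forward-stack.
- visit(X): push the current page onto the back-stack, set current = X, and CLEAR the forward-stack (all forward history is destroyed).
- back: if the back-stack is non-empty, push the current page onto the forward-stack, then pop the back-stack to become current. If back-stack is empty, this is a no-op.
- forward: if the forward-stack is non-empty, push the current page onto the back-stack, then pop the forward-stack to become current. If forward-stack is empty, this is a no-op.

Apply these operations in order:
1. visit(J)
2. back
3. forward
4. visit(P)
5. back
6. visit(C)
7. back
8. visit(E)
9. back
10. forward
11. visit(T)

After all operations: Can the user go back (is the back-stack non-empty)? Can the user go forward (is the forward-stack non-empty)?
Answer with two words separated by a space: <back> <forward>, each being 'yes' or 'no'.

After 1 (visit(J)): cur=J back=1 fwd=0
After 2 (back): cur=HOME back=0 fwd=1
After 3 (forward): cur=J back=1 fwd=0
After 4 (visit(P)): cur=P back=2 fwd=0
After 5 (back): cur=J back=1 fwd=1
After 6 (visit(C)): cur=C back=2 fwd=0
After 7 (back): cur=J back=1 fwd=1
After 8 (visit(E)): cur=E back=2 fwd=0
After 9 (back): cur=J back=1 fwd=1
After 10 (forward): cur=E back=2 fwd=0
After 11 (visit(T)): cur=T back=3 fwd=0

Answer: yes no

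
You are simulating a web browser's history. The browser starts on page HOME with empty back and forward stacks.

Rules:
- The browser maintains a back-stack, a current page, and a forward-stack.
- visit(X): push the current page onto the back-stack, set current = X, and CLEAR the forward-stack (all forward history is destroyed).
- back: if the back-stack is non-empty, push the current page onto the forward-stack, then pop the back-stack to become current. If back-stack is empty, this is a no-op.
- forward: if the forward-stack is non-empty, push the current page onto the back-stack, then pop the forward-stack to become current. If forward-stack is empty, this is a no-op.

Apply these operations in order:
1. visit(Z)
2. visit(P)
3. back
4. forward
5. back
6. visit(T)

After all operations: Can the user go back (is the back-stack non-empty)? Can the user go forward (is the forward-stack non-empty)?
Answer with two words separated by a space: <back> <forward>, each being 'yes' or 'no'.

Answer: yes no

Derivation:
After 1 (visit(Z)): cur=Z back=1 fwd=0
After 2 (visit(P)): cur=P back=2 fwd=0
After 3 (back): cur=Z back=1 fwd=1
After 4 (forward): cur=P back=2 fwd=0
After 5 (back): cur=Z back=1 fwd=1
After 6 (visit(T)): cur=T back=2 fwd=0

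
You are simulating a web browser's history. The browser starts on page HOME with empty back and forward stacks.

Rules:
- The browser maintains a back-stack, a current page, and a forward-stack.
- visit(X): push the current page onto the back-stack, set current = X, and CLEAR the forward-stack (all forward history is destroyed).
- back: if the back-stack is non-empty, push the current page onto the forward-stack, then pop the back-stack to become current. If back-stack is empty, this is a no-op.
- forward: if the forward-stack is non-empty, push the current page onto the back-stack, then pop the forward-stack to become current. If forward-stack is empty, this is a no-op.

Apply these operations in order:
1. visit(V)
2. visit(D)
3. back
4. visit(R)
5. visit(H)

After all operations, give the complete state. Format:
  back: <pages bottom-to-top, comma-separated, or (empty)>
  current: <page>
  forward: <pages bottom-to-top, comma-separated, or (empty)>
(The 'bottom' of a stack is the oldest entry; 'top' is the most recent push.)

Answer: back: HOME,V,R
current: H
forward: (empty)

Derivation:
After 1 (visit(V)): cur=V back=1 fwd=0
After 2 (visit(D)): cur=D back=2 fwd=0
After 3 (back): cur=V back=1 fwd=1
After 4 (visit(R)): cur=R back=2 fwd=0
After 5 (visit(H)): cur=H back=3 fwd=0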